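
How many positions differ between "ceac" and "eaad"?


Comparing "ceac" and "eaad" position by position:
  Position 0: 'c' vs 'e' => DIFFER
  Position 1: 'e' vs 'a' => DIFFER
  Position 2: 'a' vs 'a' => same
  Position 3: 'c' vs 'd' => DIFFER
Positions that differ: 3

3


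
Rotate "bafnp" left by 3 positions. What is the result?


Input: "bafnp", rotate left by 3
First 3 characters: "baf"
Remaining characters: "np"
Concatenate remaining + first: "np" + "baf" = "npbaf"

npbaf


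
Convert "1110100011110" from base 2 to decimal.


Input: "1110100011110" in base 2
Positional expansion:
  Digit '1' (value 1) x 2^12 = 4096
  Digit '1' (value 1) x 2^11 = 2048
  Digit '1' (value 1) x 2^10 = 1024
  Digit '0' (value 0) x 2^9 = 0
  Digit '1' (value 1) x 2^8 = 256
  Digit '0' (value 0) x 2^7 = 0
  Digit '0' (value 0) x 2^6 = 0
  Digit '0' (value 0) x 2^5 = 0
  Digit '1' (value 1) x 2^4 = 16
  Digit '1' (value 1) x 2^3 = 8
  Digit '1' (value 1) x 2^2 = 4
  Digit '1' (value 1) x 2^1 = 2
  Digit '0' (value 0) x 2^0 = 0
Sum = 7454

7454


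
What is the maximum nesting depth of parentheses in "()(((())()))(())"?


Input: "()(((())()))(())"
Tracking depth:
  Position 0 '(': depth becomes 1
  Position 1 ')': depth becomes 0
  Position 2 '(': depth becomes 1
  Position 3 '(': depth becomes 2
  Position 4 '(': depth becomes 3
  Position 5 '(': depth becomes 4
  Position 6 ')': depth becomes 3
  Position 7 ')': depth becomes 2
  Position 8 '(': depth becomes 3
  Position 9 ')': depth becomes 2
  Position 10 ')': depth becomes 1
  Position 11 ')': depth becomes 0
  Position 12 '(': depth becomes 1
  Position 13 '(': depth becomes 2
  Position 14 ')': depth becomes 1
  Position 15 ')': depth becomes 0
Maximum depth reached: 4

4


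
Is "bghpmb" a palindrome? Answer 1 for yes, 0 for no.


Input: bghpmb
Reversed: bmphgb
  Compare pos 0 ('b') with pos 5 ('b'): match
  Compare pos 1 ('g') with pos 4 ('m'): MISMATCH
  Compare pos 2 ('h') with pos 3 ('p'): MISMATCH
Result: not a palindrome

0


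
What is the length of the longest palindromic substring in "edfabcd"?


Input: "edfabcd"
Checking substrings for palindromes:
  No multi-char palindromic substrings found
Longest palindromic substring: "e" with length 1

1


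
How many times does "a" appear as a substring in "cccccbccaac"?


Searching for "a" in "cccccbccaac"
Scanning each position:
  Position 0: "c" => no
  Position 1: "c" => no
  Position 2: "c" => no
  Position 3: "c" => no
  Position 4: "c" => no
  Position 5: "b" => no
  Position 6: "c" => no
  Position 7: "c" => no
  Position 8: "a" => MATCH
  Position 9: "a" => MATCH
  Position 10: "c" => no
Total occurrences: 2

2


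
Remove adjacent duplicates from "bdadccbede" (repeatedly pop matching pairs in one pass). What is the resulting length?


Input: bdadccbede
Stack-based adjacent duplicate removal:
  Read 'b': push. Stack: b
  Read 'd': push. Stack: bd
  Read 'a': push. Stack: bda
  Read 'd': push. Stack: bdad
  Read 'c': push. Stack: bdadc
  Read 'c': matches stack top 'c' => pop. Stack: bdad
  Read 'b': push. Stack: bdadb
  Read 'e': push. Stack: bdadbe
  Read 'd': push. Stack: bdadbed
  Read 'e': push. Stack: bdadbede
Final stack: "bdadbede" (length 8)

8


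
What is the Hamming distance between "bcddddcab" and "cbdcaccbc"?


Comparing "bcddddcab" and "cbdcaccbc" position by position:
  Position 0: 'b' vs 'c' => differ
  Position 1: 'c' vs 'b' => differ
  Position 2: 'd' vs 'd' => same
  Position 3: 'd' vs 'c' => differ
  Position 4: 'd' vs 'a' => differ
  Position 5: 'd' vs 'c' => differ
  Position 6: 'c' vs 'c' => same
  Position 7: 'a' vs 'b' => differ
  Position 8: 'b' vs 'c' => differ
Total differences (Hamming distance): 7

7


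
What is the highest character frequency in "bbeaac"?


Input: bbeaac
Character counts:
  'a': 2
  'b': 2
  'c': 1
  'e': 1
Maximum frequency: 2

2


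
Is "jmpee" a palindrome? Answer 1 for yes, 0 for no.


Input: jmpee
Reversed: eepmj
  Compare pos 0 ('j') with pos 4 ('e'): MISMATCH
  Compare pos 1 ('m') with pos 3 ('e'): MISMATCH
Result: not a palindrome

0


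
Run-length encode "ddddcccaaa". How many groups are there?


Input: ddddcccaaa
Scanning for consecutive runs:
  Group 1: 'd' x 4 (positions 0-3)
  Group 2: 'c' x 3 (positions 4-6)
  Group 3: 'a' x 3 (positions 7-9)
Total groups: 3

3


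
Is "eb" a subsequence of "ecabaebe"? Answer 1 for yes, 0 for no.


Check if "eb" is a subsequence of "ecabaebe"
Greedy scan:
  Position 0 ('e'): matches sub[0] = 'e'
  Position 1 ('c'): no match needed
  Position 2 ('a'): no match needed
  Position 3 ('b'): matches sub[1] = 'b'
  Position 4 ('a'): no match needed
  Position 5 ('e'): no match needed
  Position 6 ('b'): no match needed
  Position 7 ('e'): no match needed
All 2 characters matched => is a subsequence

1


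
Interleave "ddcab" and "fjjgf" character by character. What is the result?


Interleaving "ddcab" and "fjjgf":
  Position 0: 'd' from first, 'f' from second => "df"
  Position 1: 'd' from first, 'j' from second => "dj"
  Position 2: 'c' from first, 'j' from second => "cj"
  Position 3: 'a' from first, 'g' from second => "ag"
  Position 4: 'b' from first, 'f' from second => "bf"
Result: dfdjcjagbf

dfdjcjagbf


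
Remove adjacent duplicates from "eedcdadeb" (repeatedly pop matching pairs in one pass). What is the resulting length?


Input: eedcdadeb
Stack-based adjacent duplicate removal:
  Read 'e': push. Stack: e
  Read 'e': matches stack top 'e' => pop. Stack: (empty)
  Read 'd': push. Stack: d
  Read 'c': push. Stack: dc
  Read 'd': push. Stack: dcd
  Read 'a': push. Stack: dcda
  Read 'd': push. Stack: dcdad
  Read 'e': push. Stack: dcdade
  Read 'b': push. Stack: dcdadeb
Final stack: "dcdadeb" (length 7)

7


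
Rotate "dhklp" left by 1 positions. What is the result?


Input: "dhklp", rotate left by 1
First 1 characters: "d"
Remaining characters: "hklp"
Concatenate remaining + first: "hklp" + "d" = "hklpd"

hklpd


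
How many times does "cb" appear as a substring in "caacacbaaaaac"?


Searching for "cb" in "caacacbaaaaac"
Scanning each position:
  Position 0: "ca" => no
  Position 1: "aa" => no
  Position 2: "ac" => no
  Position 3: "ca" => no
  Position 4: "ac" => no
  Position 5: "cb" => MATCH
  Position 6: "ba" => no
  Position 7: "aa" => no
  Position 8: "aa" => no
  Position 9: "aa" => no
  Position 10: "aa" => no
  Position 11: "ac" => no
Total occurrences: 1

1


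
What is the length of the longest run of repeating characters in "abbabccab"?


Input: "abbabccab"
Scanning for longest run:
  Position 1 ('b'): new char, reset run to 1
  Position 2 ('b'): continues run of 'b', length=2
  Position 3 ('a'): new char, reset run to 1
  Position 4 ('b'): new char, reset run to 1
  Position 5 ('c'): new char, reset run to 1
  Position 6 ('c'): continues run of 'c', length=2
  Position 7 ('a'): new char, reset run to 1
  Position 8 ('b'): new char, reset run to 1
Longest run: 'b' with length 2

2


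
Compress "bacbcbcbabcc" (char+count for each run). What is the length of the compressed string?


Input: bacbcbcbabcc
Runs:
  'b' x 1 => "b1"
  'a' x 1 => "a1"
  'c' x 1 => "c1"
  'b' x 1 => "b1"
  'c' x 1 => "c1"
  'b' x 1 => "b1"
  'c' x 1 => "c1"
  'b' x 1 => "b1"
  'a' x 1 => "a1"
  'b' x 1 => "b1"
  'c' x 2 => "c2"
Compressed: "b1a1c1b1c1b1c1b1a1b1c2"
Compressed length: 22

22


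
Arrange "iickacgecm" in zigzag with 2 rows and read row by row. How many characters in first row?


Zigzag "iickacgecm" into 2 rows:
Placing characters:
  'i' => row 0
  'i' => row 1
  'c' => row 0
  'k' => row 1
  'a' => row 0
  'c' => row 1
  'g' => row 0
  'e' => row 1
  'c' => row 0
  'm' => row 1
Rows:
  Row 0: "icagc"
  Row 1: "ikcem"
First row length: 5

5


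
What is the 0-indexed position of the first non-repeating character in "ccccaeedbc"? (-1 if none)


Input: ccccaeedbc
Character frequencies:
  'a': 1
  'b': 1
  'c': 5
  'd': 1
  'e': 2
Scanning left to right for freq == 1:
  Position 0 ('c'): freq=5, skip
  Position 1 ('c'): freq=5, skip
  Position 2 ('c'): freq=5, skip
  Position 3 ('c'): freq=5, skip
  Position 4 ('a'): unique! => answer = 4

4


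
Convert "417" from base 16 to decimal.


Input: "417" in base 16
Positional expansion:
  Digit '4' (value 4) x 16^2 = 1024
  Digit '1' (value 1) x 16^1 = 16
  Digit '7' (value 7) x 16^0 = 7
Sum = 1047

1047


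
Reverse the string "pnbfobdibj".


Input: pnbfobdibj
Reading characters right to left:
  Position 9: 'j'
  Position 8: 'b'
  Position 7: 'i'
  Position 6: 'd'
  Position 5: 'b'
  Position 4: 'o'
  Position 3: 'f'
  Position 2: 'b'
  Position 1: 'n'
  Position 0: 'p'
Reversed: jbidbofbnp

jbidbofbnp


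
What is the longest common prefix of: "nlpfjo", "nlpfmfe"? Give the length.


Words: nlpfjo, nlpfmfe
  Position 0: all 'n' => match
  Position 1: all 'l' => match
  Position 2: all 'p' => match
  Position 3: all 'f' => match
  Position 4: ('j', 'm') => mismatch, stop
LCP = "nlpf" (length 4)

4


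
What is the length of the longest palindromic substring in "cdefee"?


Input: "cdefee"
Checking substrings for palindromes:
  [2:5] "efe" (len 3) => palindrome
  [4:6] "ee" (len 2) => palindrome
Longest palindromic substring: "efe" with length 3

3


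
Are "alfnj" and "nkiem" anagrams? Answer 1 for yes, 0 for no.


Strings: "alfnj", "nkiem"
Sorted first:  afjln
Sorted second: eikmn
Differ at position 0: 'a' vs 'e' => not anagrams

0


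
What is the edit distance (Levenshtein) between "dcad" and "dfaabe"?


Computing edit distance: "dcad" -> "dfaabe"
DP table:
           d    f    a    a    b    e
      0    1    2    3    4    5    6
  d   1    0    1    2    3    4    5
  c   2    1    1    2    3    4    5
  a   3    2    2    1    2    3    4
  d   4    3    3    2    2    3    4
Edit distance = dp[4][6] = 4

4


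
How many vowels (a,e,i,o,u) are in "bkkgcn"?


Input: bkkgcn
Checking each character:
  'b' at position 0: consonant
  'k' at position 1: consonant
  'k' at position 2: consonant
  'g' at position 3: consonant
  'c' at position 4: consonant
  'n' at position 5: consonant
Total vowels: 0

0


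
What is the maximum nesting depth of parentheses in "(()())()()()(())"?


Input: "(()())()()()(())"
Tracking depth:
  Position 0 '(': depth becomes 1
  Position 1 '(': depth becomes 2
  Position 2 ')': depth becomes 1
  Position 3 '(': depth becomes 2
  Position 4 ')': depth becomes 1
  Position 5 ')': depth becomes 0
  Position 6 '(': depth becomes 1
  Position 7 ')': depth becomes 0
  Position 8 '(': depth becomes 1
  Position 9 ')': depth becomes 0
  Position 10 '(': depth becomes 1
  Position 11 ')': depth becomes 0
  Position 12 '(': depth becomes 1
  Position 13 '(': depth becomes 2
  Position 14 ')': depth becomes 1
  Position 15 ')': depth becomes 0
Maximum depth reached: 2

2


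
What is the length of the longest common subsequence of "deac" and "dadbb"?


LCS of "deac" and "dadbb"
DP table:
           d    a    d    b    b
      0    0    0    0    0    0
  d   0    1    1    1    1    1
  e   0    1    1    1    1    1
  a   0    1    2    2    2    2
  c   0    1    2    2    2    2
LCS length = dp[4][5] = 2

2


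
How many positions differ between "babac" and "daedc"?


Comparing "babac" and "daedc" position by position:
  Position 0: 'b' vs 'd' => DIFFER
  Position 1: 'a' vs 'a' => same
  Position 2: 'b' vs 'e' => DIFFER
  Position 3: 'a' vs 'd' => DIFFER
  Position 4: 'c' vs 'c' => same
Positions that differ: 3

3


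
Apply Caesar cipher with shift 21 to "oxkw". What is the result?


Caesar cipher: shift "oxkw" by 21
  'o' (pos 14) + 21 = pos 9 = 'j'
  'x' (pos 23) + 21 = pos 18 = 's'
  'k' (pos 10) + 21 = pos 5 = 'f'
  'w' (pos 22) + 21 = pos 17 = 'r'
Result: jsfr

jsfr


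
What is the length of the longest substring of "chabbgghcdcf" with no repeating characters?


Input: "chabbgghcdcf"
Sliding window (track last position of each char):
  Position 0 ('c'): window [0,0] length 1 -- new best
  Position 1 ('h'): window [0,1] length 2 -- new best
  Position 2 ('a'): window [0,2] length 3 -- new best
  Position 3 ('b'): window [0,3] length 4 -- new best
  Position 4 ('b'): repeat (last at 3), move window start to 4
  Position 4 ('b'): window [4,4] length 1
  Position 5 ('g'): window [4,5] length 2
  Position 6 ('g'): repeat (last at 5), move window start to 6
  Position 6 ('g'): window [6,6] length 1
  Position 7 ('h'): window [6,7] length 2
  Position 8 ('c'): window [6,8] length 3
  Position 9 ('d'): window [6,9] length 4
  Position 10 ('c'): repeat (last at 8), move window start to 9
  Position 10 ('c'): window [9,10] length 2
  Position 11 ('f'): window [9,11] length 3
Longest substring with no repeats: "chab" with length 4

4


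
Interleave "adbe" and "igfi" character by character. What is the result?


Interleaving "adbe" and "igfi":
  Position 0: 'a' from first, 'i' from second => "ai"
  Position 1: 'd' from first, 'g' from second => "dg"
  Position 2: 'b' from first, 'f' from second => "bf"
  Position 3: 'e' from first, 'i' from second => "ei"
Result: aidgbfei

aidgbfei


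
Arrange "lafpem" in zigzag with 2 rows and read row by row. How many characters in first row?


Zigzag "lafpem" into 2 rows:
Placing characters:
  'l' => row 0
  'a' => row 1
  'f' => row 0
  'p' => row 1
  'e' => row 0
  'm' => row 1
Rows:
  Row 0: "lfe"
  Row 1: "apm"
First row length: 3

3


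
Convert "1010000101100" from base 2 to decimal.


Input: "1010000101100" in base 2
Positional expansion:
  Digit '1' (value 1) x 2^12 = 4096
  Digit '0' (value 0) x 2^11 = 0
  Digit '1' (value 1) x 2^10 = 1024
  Digit '0' (value 0) x 2^9 = 0
  Digit '0' (value 0) x 2^8 = 0
  Digit '0' (value 0) x 2^7 = 0
  Digit '0' (value 0) x 2^6 = 0
  Digit '1' (value 1) x 2^5 = 32
  Digit '0' (value 0) x 2^4 = 0
  Digit '1' (value 1) x 2^3 = 8
  Digit '1' (value 1) x 2^2 = 4
  Digit '0' (value 0) x 2^1 = 0
  Digit '0' (value 0) x 2^0 = 0
Sum = 5164

5164


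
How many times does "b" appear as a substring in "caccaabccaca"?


Searching for "b" in "caccaabccaca"
Scanning each position:
  Position 0: "c" => no
  Position 1: "a" => no
  Position 2: "c" => no
  Position 3: "c" => no
  Position 4: "a" => no
  Position 5: "a" => no
  Position 6: "b" => MATCH
  Position 7: "c" => no
  Position 8: "c" => no
  Position 9: "a" => no
  Position 10: "c" => no
  Position 11: "a" => no
Total occurrences: 1

1


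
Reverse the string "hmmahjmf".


Input: hmmahjmf
Reading characters right to left:
  Position 7: 'f'
  Position 6: 'm'
  Position 5: 'j'
  Position 4: 'h'
  Position 3: 'a'
  Position 2: 'm'
  Position 1: 'm'
  Position 0: 'h'
Reversed: fmjhammh

fmjhammh


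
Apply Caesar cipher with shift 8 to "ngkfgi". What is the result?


Caesar cipher: shift "ngkfgi" by 8
  'n' (pos 13) + 8 = pos 21 = 'v'
  'g' (pos 6) + 8 = pos 14 = 'o'
  'k' (pos 10) + 8 = pos 18 = 's'
  'f' (pos 5) + 8 = pos 13 = 'n'
  'g' (pos 6) + 8 = pos 14 = 'o'
  'i' (pos 8) + 8 = pos 16 = 'q'
Result: vosnoq

vosnoq


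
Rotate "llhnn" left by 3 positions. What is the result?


Input: "llhnn", rotate left by 3
First 3 characters: "llh"
Remaining characters: "nn"
Concatenate remaining + first: "nn" + "llh" = "nnllh"

nnllh


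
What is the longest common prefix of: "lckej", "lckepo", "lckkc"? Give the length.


Words: lckej, lckepo, lckkc
  Position 0: all 'l' => match
  Position 1: all 'c' => match
  Position 2: all 'k' => match
  Position 3: ('e', 'e', 'k') => mismatch, stop
LCP = "lck" (length 3)

3


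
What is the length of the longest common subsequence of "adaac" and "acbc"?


LCS of "adaac" and "acbc"
DP table:
           a    c    b    c
      0    0    0    0    0
  a   0    1    1    1    1
  d   0    1    1    1    1
  a   0    1    1    1    1
  a   0    1    1    1    1
  c   0    1    2    2    2
LCS length = dp[5][4] = 2

2


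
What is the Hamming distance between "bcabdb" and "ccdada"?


Comparing "bcabdb" and "ccdada" position by position:
  Position 0: 'b' vs 'c' => differ
  Position 1: 'c' vs 'c' => same
  Position 2: 'a' vs 'd' => differ
  Position 3: 'b' vs 'a' => differ
  Position 4: 'd' vs 'd' => same
  Position 5: 'b' vs 'a' => differ
Total differences (Hamming distance): 4

4


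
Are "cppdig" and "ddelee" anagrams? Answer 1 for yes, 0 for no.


Strings: "cppdig", "ddelee"
Sorted first:  cdgipp
Sorted second: ddeeel
Differ at position 0: 'c' vs 'd' => not anagrams

0


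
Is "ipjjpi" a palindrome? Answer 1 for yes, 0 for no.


Input: ipjjpi
Reversed: ipjjpi
  Compare pos 0 ('i') with pos 5 ('i'): match
  Compare pos 1 ('p') with pos 4 ('p'): match
  Compare pos 2 ('j') with pos 3 ('j'): match
Result: palindrome

1


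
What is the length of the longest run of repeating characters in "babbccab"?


Input: "babbccab"
Scanning for longest run:
  Position 1 ('a'): new char, reset run to 1
  Position 2 ('b'): new char, reset run to 1
  Position 3 ('b'): continues run of 'b', length=2
  Position 4 ('c'): new char, reset run to 1
  Position 5 ('c'): continues run of 'c', length=2
  Position 6 ('a'): new char, reset run to 1
  Position 7 ('b'): new char, reset run to 1
Longest run: 'b' with length 2

2


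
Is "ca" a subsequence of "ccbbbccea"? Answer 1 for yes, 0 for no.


Check if "ca" is a subsequence of "ccbbbccea"
Greedy scan:
  Position 0 ('c'): matches sub[0] = 'c'
  Position 1 ('c'): no match needed
  Position 2 ('b'): no match needed
  Position 3 ('b'): no match needed
  Position 4 ('b'): no match needed
  Position 5 ('c'): no match needed
  Position 6 ('c'): no match needed
  Position 7 ('e'): no match needed
  Position 8 ('a'): matches sub[1] = 'a'
All 2 characters matched => is a subsequence

1


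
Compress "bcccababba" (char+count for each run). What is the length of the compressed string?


Input: bcccababba
Runs:
  'b' x 1 => "b1"
  'c' x 3 => "c3"
  'a' x 1 => "a1"
  'b' x 1 => "b1"
  'a' x 1 => "a1"
  'b' x 2 => "b2"
  'a' x 1 => "a1"
Compressed: "b1c3a1b1a1b2a1"
Compressed length: 14

14


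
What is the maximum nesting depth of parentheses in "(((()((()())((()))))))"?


Input: "(((()((()())((()))))))"
Tracking depth:
  Position 0 '(': depth becomes 1
  Position 1 '(': depth becomes 2
  Position 2 '(': depth becomes 3
  Position 3 '(': depth becomes 4
  Position 4 ')': depth becomes 3
  Position 5 '(': depth becomes 4
  Position 6 '(': depth becomes 5
  Position 7 '(': depth becomes 6
  Position 8 ')': depth becomes 5
  Position 9 '(': depth becomes 6
  Position 10 ')': depth becomes 5
  Position 11 ')': depth becomes 4
  Position 12 '(': depth becomes 5
  Position 13 '(': depth becomes 6
  Position 14 '(': depth becomes 7
  Position 15 ')': depth becomes 6
  Position 16 ')': depth becomes 5
  Position 17 ')': depth becomes 4
  Position 18 ')': depth becomes 3
  Position 19 ')': depth becomes 2
  Position 20 ')': depth becomes 1
  Position 21 ')': depth becomes 0
Maximum depth reached: 7

7


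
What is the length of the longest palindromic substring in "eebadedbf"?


Input: "eebadedbf"
Checking substrings for palindromes:
  [4:7] "ded" (len 3) => palindrome
  [0:2] "ee" (len 2) => palindrome
Longest palindromic substring: "ded" with length 3

3


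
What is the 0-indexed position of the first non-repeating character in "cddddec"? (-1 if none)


Input: cddddec
Character frequencies:
  'c': 2
  'd': 4
  'e': 1
Scanning left to right for freq == 1:
  Position 0 ('c'): freq=2, skip
  Position 1 ('d'): freq=4, skip
  Position 2 ('d'): freq=4, skip
  Position 3 ('d'): freq=4, skip
  Position 4 ('d'): freq=4, skip
  Position 5 ('e'): unique! => answer = 5

5


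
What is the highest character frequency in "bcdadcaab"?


Input: bcdadcaab
Character counts:
  'a': 3
  'b': 2
  'c': 2
  'd': 2
Maximum frequency: 3

3


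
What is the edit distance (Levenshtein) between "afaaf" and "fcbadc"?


Computing edit distance: "afaaf" -> "fcbadc"
DP table:
           f    c    b    a    d    c
      0    1    2    3    4    5    6
  a   1    1    2    3    3    4    5
  f   2    1    2    3    4    4    5
  a   3    2    2    3    3    4    5
  a   4    3    3    3    3    4    5
  f   5    4    4    4    4    4    5
Edit distance = dp[5][6] = 5

5


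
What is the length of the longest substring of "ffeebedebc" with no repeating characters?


Input: "ffeebedebc"
Sliding window (track last position of each char):
  Position 0 ('f'): window [0,0] length 1 -- new best
  Position 1 ('f'): repeat (last at 0), move window start to 1
  Position 1 ('f'): window [1,1] length 1
  Position 2 ('e'): window [1,2] length 2 -- new best
  Position 3 ('e'): repeat (last at 2), move window start to 3
  Position 3 ('e'): window [3,3] length 1
  Position 4 ('b'): window [3,4] length 2
  Position 5 ('e'): repeat (last at 3), move window start to 4
  Position 5 ('e'): window [4,5] length 2
  Position 6 ('d'): window [4,6] length 3 -- new best
  Position 7 ('e'): repeat (last at 5), move window start to 6
  Position 7 ('e'): window [6,7] length 2
  Position 8 ('b'): window [6,8] length 3
  Position 9 ('c'): window [6,9] length 4 -- new best
Longest substring with no repeats: "debc" with length 4

4


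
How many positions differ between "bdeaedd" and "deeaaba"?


Comparing "bdeaedd" and "deeaaba" position by position:
  Position 0: 'b' vs 'd' => DIFFER
  Position 1: 'd' vs 'e' => DIFFER
  Position 2: 'e' vs 'e' => same
  Position 3: 'a' vs 'a' => same
  Position 4: 'e' vs 'a' => DIFFER
  Position 5: 'd' vs 'b' => DIFFER
  Position 6: 'd' vs 'a' => DIFFER
Positions that differ: 5

5


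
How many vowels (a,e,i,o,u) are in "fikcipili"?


Input: fikcipili
Checking each character:
  'f' at position 0: consonant
  'i' at position 1: vowel (running total: 1)
  'k' at position 2: consonant
  'c' at position 3: consonant
  'i' at position 4: vowel (running total: 2)
  'p' at position 5: consonant
  'i' at position 6: vowel (running total: 3)
  'l' at position 7: consonant
  'i' at position 8: vowel (running total: 4)
Total vowels: 4

4


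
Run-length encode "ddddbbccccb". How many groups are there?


Input: ddddbbccccb
Scanning for consecutive runs:
  Group 1: 'd' x 4 (positions 0-3)
  Group 2: 'b' x 2 (positions 4-5)
  Group 3: 'c' x 4 (positions 6-9)
  Group 4: 'b' x 1 (positions 10-10)
Total groups: 4

4


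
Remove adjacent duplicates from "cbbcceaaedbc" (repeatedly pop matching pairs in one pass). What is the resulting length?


Input: cbbcceaaedbc
Stack-based adjacent duplicate removal:
  Read 'c': push. Stack: c
  Read 'b': push. Stack: cb
  Read 'b': matches stack top 'b' => pop. Stack: c
  Read 'c': matches stack top 'c' => pop. Stack: (empty)
  Read 'c': push. Stack: c
  Read 'e': push. Stack: ce
  Read 'a': push. Stack: cea
  Read 'a': matches stack top 'a' => pop. Stack: ce
  Read 'e': matches stack top 'e' => pop. Stack: c
  Read 'd': push. Stack: cd
  Read 'b': push. Stack: cdb
  Read 'c': push. Stack: cdbc
Final stack: "cdbc" (length 4)

4


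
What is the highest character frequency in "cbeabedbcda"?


Input: cbeabedbcda
Character counts:
  'a': 2
  'b': 3
  'c': 2
  'd': 2
  'e': 2
Maximum frequency: 3

3


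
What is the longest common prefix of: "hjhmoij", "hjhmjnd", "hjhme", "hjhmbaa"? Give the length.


Words: hjhmoij, hjhmjnd, hjhme, hjhmbaa
  Position 0: all 'h' => match
  Position 1: all 'j' => match
  Position 2: all 'h' => match
  Position 3: all 'm' => match
  Position 4: ('o', 'j', 'e', 'b') => mismatch, stop
LCP = "hjhm" (length 4)

4


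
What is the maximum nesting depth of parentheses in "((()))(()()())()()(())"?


Input: "((()))(()()())()()(())"
Tracking depth:
  Position 0 '(': depth becomes 1
  Position 1 '(': depth becomes 2
  Position 2 '(': depth becomes 3
  Position 3 ')': depth becomes 2
  Position 4 ')': depth becomes 1
  Position 5 ')': depth becomes 0
  Position 6 '(': depth becomes 1
  Position 7 '(': depth becomes 2
  Position 8 ')': depth becomes 1
  Position 9 '(': depth becomes 2
  Position 10 ')': depth becomes 1
  Position 11 '(': depth becomes 2
  Position 12 ')': depth becomes 1
  Position 13 ')': depth becomes 0
  Position 14 '(': depth becomes 1
  Position 15 ')': depth becomes 0
  Position 16 '(': depth becomes 1
  Position 17 ')': depth becomes 0
  Position 18 '(': depth becomes 1
  Position 19 '(': depth becomes 2
  Position 20 ')': depth becomes 1
  Position 21 ')': depth becomes 0
Maximum depth reached: 3

3


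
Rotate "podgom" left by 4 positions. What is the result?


Input: "podgom", rotate left by 4
First 4 characters: "podg"
Remaining characters: "om"
Concatenate remaining + first: "om" + "podg" = "ompodg"

ompodg


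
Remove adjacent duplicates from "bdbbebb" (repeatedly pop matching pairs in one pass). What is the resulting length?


Input: bdbbebb
Stack-based adjacent duplicate removal:
  Read 'b': push. Stack: b
  Read 'd': push. Stack: bd
  Read 'b': push. Stack: bdb
  Read 'b': matches stack top 'b' => pop. Stack: bd
  Read 'e': push. Stack: bde
  Read 'b': push. Stack: bdeb
  Read 'b': matches stack top 'b' => pop. Stack: bde
Final stack: "bde" (length 3)

3


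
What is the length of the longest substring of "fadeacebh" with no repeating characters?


Input: "fadeacebh"
Sliding window (track last position of each char):
  Position 0 ('f'): window [0,0] length 1 -- new best
  Position 1 ('a'): window [0,1] length 2 -- new best
  Position 2 ('d'): window [0,2] length 3 -- new best
  Position 3 ('e'): window [0,3] length 4 -- new best
  Position 4 ('a'): repeat (last at 1), move window start to 2
  Position 4 ('a'): window [2,4] length 3
  Position 5 ('c'): window [2,5] length 4
  Position 6 ('e'): repeat (last at 3), move window start to 4
  Position 6 ('e'): window [4,6] length 3
  Position 7 ('b'): window [4,7] length 4
  Position 8 ('h'): window [4,8] length 5 -- new best
Longest substring with no repeats: "acebh" with length 5

5


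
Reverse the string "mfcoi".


Input: mfcoi
Reading characters right to left:
  Position 4: 'i'
  Position 3: 'o'
  Position 2: 'c'
  Position 1: 'f'
  Position 0: 'm'
Reversed: iocfm

iocfm


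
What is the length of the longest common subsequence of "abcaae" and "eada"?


LCS of "abcaae" and "eada"
DP table:
           e    a    d    a
      0    0    0    0    0
  a   0    0    1    1    1
  b   0    0    1    1    1
  c   0    0    1    1    1
  a   0    0    1    1    2
  a   0    0    1    1    2
  e   0    1    1    1    2
LCS length = dp[6][4] = 2

2


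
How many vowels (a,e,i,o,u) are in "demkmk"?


Input: demkmk
Checking each character:
  'd' at position 0: consonant
  'e' at position 1: vowel (running total: 1)
  'm' at position 2: consonant
  'k' at position 3: consonant
  'm' at position 4: consonant
  'k' at position 5: consonant
Total vowels: 1

1


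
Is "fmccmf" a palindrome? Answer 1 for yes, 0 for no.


Input: fmccmf
Reversed: fmccmf
  Compare pos 0 ('f') with pos 5 ('f'): match
  Compare pos 1 ('m') with pos 4 ('m'): match
  Compare pos 2 ('c') with pos 3 ('c'): match
Result: palindrome

1


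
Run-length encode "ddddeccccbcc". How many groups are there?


Input: ddddeccccbcc
Scanning for consecutive runs:
  Group 1: 'd' x 4 (positions 0-3)
  Group 2: 'e' x 1 (positions 4-4)
  Group 3: 'c' x 4 (positions 5-8)
  Group 4: 'b' x 1 (positions 9-9)
  Group 5: 'c' x 2 (positions 10-11)
Total groups: 5

5


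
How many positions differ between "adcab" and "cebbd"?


Comparing "adcab" and "cebbd" position by position:
  Position 0: 'a' vs 'c' => DIFFER
  Position 1: 'd' vs 'e' => DIFFER
  Position 2: 'c' vs 'b' => DIFFER
  Position 3: 'a' vs 'b' => DIFFER
  Position 4: 'b' vs 'd' => DIFFER
Positions that differ: 5

5


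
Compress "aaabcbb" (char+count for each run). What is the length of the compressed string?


Input: aaabcbb
Runs:
  'a' x 3 => "a3"
  'b' x 1 => "b1"
  'c' x 1 => "c1"
  'b' x 2 => "b2"
Compressed: "a3b1c1b2"
Compressed length: 8

8


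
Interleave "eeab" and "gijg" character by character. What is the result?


Interleaving "eeab" and "gijg":
  Position 0: 'e' from first, 'g' from second => "eg"
  Position 1: 'e' from first, 'i' from second => "ei"
  Position 2: 'a' from first, 'j' from second => "aj"
  Position 3: 'b' from first, 'g' from second => "bg"
Result: egeiajbg

egeiajbg


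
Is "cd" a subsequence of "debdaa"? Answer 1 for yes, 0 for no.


Check if "cd" is a subsequence of "debdaa"
Greedy scan:
  Position 0 ('d'): no match needed
  Position 1 ('e'): no match needed
  Position 2 ('b'): no match needed
  Position 3 ('d'): no match needed
  Position 4 ('a'): no match needed
  Position 5 ('a'): no match needed
Only matched 0/2 characters => not a subsequence

0


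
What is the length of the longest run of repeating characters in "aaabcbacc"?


Input: "aaabcbacc"
Scanning for longest run:
  Position 1 ('a'): continues run of 'a', length=2
  Position 2 ('a'): continues run of 'a', length=3
  Position 3 ('b'): new char, reset run to 1
  Position 4 ('c'): new char, reset run to 1
  Position 5 ('b'): new char, reset run to 1
  Position 6 ('a'): new char, reset run to 1
  Position 7 ('c'): new char, reset run to 1
  Position 8 ('c'): continues run of 'c', length=2
Longest run: 'a' with length 3

3


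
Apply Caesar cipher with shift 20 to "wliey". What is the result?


Caesar cipher: shift "wliey" by 20
  'w' (pos 22) + 20 = pos 16 = 'q'
  'l' (pos 11) + 20 = pos 5 = 'f'
  'i' (pos 8) + 20 = pos 2 = 'c'
  'e' (pos 4) + 20 = pos 24 = 'y'
  'y' (pos 24) + 20 = pos 18 = 's'
Result: qfcys

qfcys


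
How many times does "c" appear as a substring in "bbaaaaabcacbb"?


Searching for "c" in "bbaaaaabcacbb"
Scanning each position:
  Position 0: "b" => no
  Position 1: "b" => no
  Position 2: "a" => no
  Position 3: "a" => no
  Position 4: "a" => no
  Position 5: "a" => no
  Position 6: "a" => no
  Position 7: "b" => no
  Position 8: "c" => MATCH
  Position 9: "a" => no
  Position 10: "c" => MATCH
  Position 11: "b" => no
  Position 12: "b" => no
Total occurrences: 2

2


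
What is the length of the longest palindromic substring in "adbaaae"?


Input: "adbaaae"
Checking substrings for palindromes:
  [3:6] "aaa" (len 3) => palindrome
  [3:5] "aa" (len 2) => palindrome
  [4:6] "aa" (len 2) => palindrome
Longest palindromic substring: "aaa" with length 3

3


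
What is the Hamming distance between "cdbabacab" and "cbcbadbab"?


Comparing "cdbabacab" and "cbcbadbab" position by position:
  Position 0: 'c' vs 'c' => same
  Position 1: 'd' vs 'b' => differ
  Position 2: 'b' vs 'c' => differ
  Position 3: 'a' vs 'b' => differ
  Position 4: 'b' vs 'a' => differ
  Position 5: 'a' vs 'd' => differ
  Position 6: 'c' vs 'b' => differ
  Position 7: 'a' vs 'a' => same
  Position 8: 'b' vs 'b' => same
Total differences (Hamming distance): 6

6


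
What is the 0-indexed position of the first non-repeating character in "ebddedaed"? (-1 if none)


Input: ebddedaed
Character frequencies:
  'a': 1
  'b': 1
  'd': 4
  'e': 3
Scanning left to right for freq == 1:
  Position 0 ('e'): freq=3, skip
  Position 1 ('b'): unique! => answer = 1

1


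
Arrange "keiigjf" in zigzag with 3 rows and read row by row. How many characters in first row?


Zigzag "keiigjf" into 3 rows:
Placing characters:
  'k' => row 0
  'e' => row 1
  'i' => row 2
  'i' => row 1
  'g' => row 0
  'j' => row 1
  'f' => row 2
Rows:
  Row 0: "kg"
  Row 1: "eij"
  Row 2: "if"
First row length: 2

2


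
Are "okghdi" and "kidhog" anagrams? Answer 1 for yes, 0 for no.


Strings: "okghdi", "kidhog"
Sorted first:  dghiko
Sorted second: dghiko
Sorted forms match => anagrams

1


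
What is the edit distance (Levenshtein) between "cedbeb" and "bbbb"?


Computing edit distance: "cedbeb" -> "bbbb"
DP table:
           b    b    b    b
      0    1    2    3    4
  c   1    1    2    3    4
  e   2    2    2    3    4
  d   3    3    3    3    4
  b   4    3    3    3    3
  e   5    4    4    4    4
  b   6    5    4    4    4
Edit distance = dp[6][4] = 4

4


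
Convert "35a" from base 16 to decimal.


Input: "35a" in base 16
Positional expansion:
  Digit '3' (value 3) x 16^2 = 768
  Digit '5' (value 5) x 16^1 = 80
  Digit 'a' (value 10) x 16^0 = 10
Sum = 858

858


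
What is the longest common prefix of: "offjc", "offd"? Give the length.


Words: offjc, offd
  Position 0: all 'o' => match
  Position 1: all 'f' => match
  Position 2: all 'f' => match
  Position 3: ('j', 'd') => mismatch, stop
LCP = "off" (length 3)

3


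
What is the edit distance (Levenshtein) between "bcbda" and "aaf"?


Computing edit distance: "bcbda" -> "aaf"
DP table:
           a    a    f
      0    1    2    3
  b   1    1    2    3
  c   2    2    2    3
  b   3    3    3    3
  d   4    4    4    4
  a   5    4    4    5
Edit distance = dp[5][3] = 5

5


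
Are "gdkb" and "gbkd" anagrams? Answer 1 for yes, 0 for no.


Strings: "gdkb", "gbkd"
Sorted first:  bdgk
Sorted second: bdgk
Sorted forms match => anagrams

1


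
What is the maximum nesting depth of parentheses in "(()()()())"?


Input: "(()()()())"
Tracking depth:
  Position 0 '(': depth becomes 1
  Position 1 '(': depth becomes 2
  Position 2 ')': depth becomes 1
  Position 3 '(': depth becomes 2
  Position 4 ')': depth becomes 1
  Position 5 '(': depth becomes 2
  Position 6 ')': depth becomes 1
  Position 7 '(': depth becomes 2
  Position 8 ')': depth becomes 1
  Position 9 ')': depth becomes 0
Maximum depth reached: 2

2


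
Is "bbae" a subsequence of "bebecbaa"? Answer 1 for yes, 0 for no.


Check if "bbae" is a subsequence of "bebecbaa"
Greedy scan:
  Position 0 ('b'): matches sub[0] = 'b'
  Position 1 ('e'): no match needed
  Position 2 ('b'): matches sub[1] = 'b'
  Position 3 ('e'): no match needed
  Position 4 ('c'): no match needed
  Position 5 ('b'): no match needed
  Position 6 ('a'): matches sub[2] = 'a'
  Position 7 ('a'): no match needed
Only matched 3/4 characters => not a subsequence

0


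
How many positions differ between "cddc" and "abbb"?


Comparing "cddc" and "abbb" position by position:
  Position 0: 'c' vs 'a' => DIFFER
  Position 1: 'd' vs 'b' => DIFFER
  Position 2: 'd' vs 'b' => DIFFER
  Position 3: 'c' vs 'b' => DIFFER
Positions that differ: 4

4


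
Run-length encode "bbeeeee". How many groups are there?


Input: bbeeeee
Scanning for consecutive runs:
  Group 1: 'b' x 2 (positions 0-1)
  Group 2: 'e' x 5 (positions 2-6)
Total groups: 2

2


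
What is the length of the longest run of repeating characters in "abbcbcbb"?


Input: "abbcbcbb"
Scanning for longest run:
  Position 1 ('b'): new char, reset run to 1
  Position 2 ('b'): continues run of 'b', length=2
  Position 3 ('c'): new char, reset run to 1
  Position 4 ('b'): new char, reset run to 1
  Position 5 ('c'): new char, reset run to 1
  Position 6 ('b'): new char, reset run to 1
  Position 7 ('b'): continues run of 'b', length=2
Longest run: 'b' with length 2

2


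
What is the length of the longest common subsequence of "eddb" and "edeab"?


LCS of "eddb" and "edeab"
DP table:
           e    d    e    a    b
      0    0    0    0    0    0
  e   0    1    1    1    1    1
  d   0    1    2    2    2    2
  d   0    1    2    2    2    2
  b   0    1    2    2    2    3
LCS length = dp[4][5] = 3

3


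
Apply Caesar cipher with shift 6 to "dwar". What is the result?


Caesar cipher: shift "dwar" by 6
  'd' (pos 3) + 6 = pos 9 = 'j'
  'w' (pos 22) + 6 = pos 2 = 'c'
  'a' (pos 0) + 6 = pos 6 = 'g'
  'r' (pos 17) + 6 = pos 23 = 'x'
Result: jcgx

jcgx


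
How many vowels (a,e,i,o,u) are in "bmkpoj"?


Input: bmkpoj
Checking each character:
  'b' at position 0: consonant
  'm' at position 1: consonant
  'k' at position 2: consonant
  'p' at position 3: consonant
  'o' at position 4: vowel (running total: 1)
  'j' at position 5: consonant
Total vowels: 1

1


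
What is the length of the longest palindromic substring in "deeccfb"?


Input: "deeccfb"
Checking substrings for palindromes:
  [1:3] "ee" (len 2) => palindrome
  [3:5] "cc" (len 2) => palindrome
Longest palindromic substring: "ee" with length 2

2


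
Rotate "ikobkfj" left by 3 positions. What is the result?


Input: "ikobkfj", rotate left by 3
First 3 characters: "iko"
Remaining characters: "bkfj"
Concatenate remaining + first: "bkfj" + "iko" = "bkfjiko"

bkfjiko


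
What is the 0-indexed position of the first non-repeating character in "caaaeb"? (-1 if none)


Input: caaaeb
Character frequencies:
  'a': 3
  'b': 1
  'c': 1
  'e': 1
Scanning left to right for freq == 1:
  Position 0 ('c'): unique! => answer = 0

0


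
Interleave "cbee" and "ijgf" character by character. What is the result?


Interleaving "cbee" and "ijgf":
  Position 0: 'c' from first, 'i' from second => "ci"
  Position 1: 'b' from first, 'j' from second => "bj"
  Position 2: 'e' from first, 'g' from second => "eg"
  Position 3: 'e' from first, 'f' from second => "ef"
Result: cibjegef

cibjegef


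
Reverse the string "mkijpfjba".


Input: mkijpfjba
Reading characters right to left:
  Position 8: 'a'
  Position 7: 'b'
  Position 6: 'j'
  Position 5: 'f'
  Position 4: 'p'
  Position 3: 'j'
  Position 2: 'i'
  Position 1: 'k'
  Position 0: 'm'
Reversed: abjfpjikm

abjfpjikm


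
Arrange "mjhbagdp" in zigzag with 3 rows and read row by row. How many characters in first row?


Zigzag "mjhbagdp" into 3 rows:
Placing characters:
  'm' => row 0
  'j' => row 1
  'h' => row 2
  'b' => row 1
  'a' => row 0
  'g' => row 1
  'd' => row 2
  'p' => row 1
Rows:
  Row 0: "ma"
  Row 1: "jbgp"
  Row 2: "hd"
First row length: 2

2


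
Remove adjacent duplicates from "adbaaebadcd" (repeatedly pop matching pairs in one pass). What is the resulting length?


Input: adbaaebadcd
Stack-based adjacent duplicate removal:
  Read 'a': push. Stack: a
  Read 'd': push. Stack: ad
  Read 'b': push. Stack: adb
  Read 'a': push. Stack: adba
  Read 'a': matches stack top 'a' => pop. Stack: adb
  Read 'e': push. Stack: adbe
  Read 'b': push. Stack: adbeb
  Read 'a': push. Stack: adbeba
  Read 'd': push. Stack: adbebad
  Read 'c': push. Stack: adbebadc
  Read 'd': push. Stack: adbebadcd
Final stack: "adbebadcd" (length 9)

9


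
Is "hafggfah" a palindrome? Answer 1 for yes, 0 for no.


Input: hafggfah
Reversed: hafggfah
  Compare pos 0 ('h') with pos 7 ('h'): match
  Compare pos 1 ('a') with pos 6 ('a'): match
  Compare pos 2 ('f') with pos 5 ('f'): match
  Compare pos 3 ('g') with pos 4 ('g'): match
Result: palindrome

1


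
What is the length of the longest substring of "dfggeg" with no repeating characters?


Input: "dfggeg"
Sliding window (track last position of each char):
  Position 0 ('d'): window [0,0] length 1 -- new best
  Position 1 ('f'): window [0,1] length 2 -- new best
  Position 2 ('g'): window [0,2] length 3 -- new best
  Position 3 ('g'): repeat (last at 2), move window start to 3
  Position 3 ('g'): window [3,3] length 1
  Position 4 ('e'): window [3,4] length 2
  Position 5 ('g'): repeat (last at 3), move window start to 4
  Position 5 ('g'): window [4,5] length 2
Longest substring with no repeats: "dfg" with length 3

3


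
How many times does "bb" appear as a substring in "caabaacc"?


Searching for "bb" in "caabaacc"
Scanning each position:
  Position 0: "ca" => no
  Position 1: "aa" => no
  Position 2: "ab" => no
  Position 3: "ba" => no
  Position 4: "aa" => no
  Position 5: "ac" => no
  Position 6: "cc" => no
Total occurrences: 0

0


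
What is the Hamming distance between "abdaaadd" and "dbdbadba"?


Comparing "abdaaadd" and "dbdbadba" position by position:
  Position 0: 'a' vs 'd' => differ
  Position 1: 'b' vs 'b' => same
  Position 2: 'd' vs 'd' => same
  Position 3: 'a' vs 'b' => differ
  Position 4: 'a' vs 'a' => same
  Position 5: 'a' vs 'd' => differ
  Position 6: 'd' vs 'b' => differ
  Position 7: 'd' vs 'a' => differ
Total differences (Hamming distance): 5

5


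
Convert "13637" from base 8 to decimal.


Input: "13637" in base 8
Positional expansion:
  Digit '1' (value 1) x 8^4 = 4096
  Digit '3' (value 3) x 8^3 = 1536
  Digit '6' (value 6) x 8^2 = 384
  Digit '3' (value 3) x 8^1 = 24
  Digit '7' (value 7) x 8^0 = 7
Sum = 6047

6047
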